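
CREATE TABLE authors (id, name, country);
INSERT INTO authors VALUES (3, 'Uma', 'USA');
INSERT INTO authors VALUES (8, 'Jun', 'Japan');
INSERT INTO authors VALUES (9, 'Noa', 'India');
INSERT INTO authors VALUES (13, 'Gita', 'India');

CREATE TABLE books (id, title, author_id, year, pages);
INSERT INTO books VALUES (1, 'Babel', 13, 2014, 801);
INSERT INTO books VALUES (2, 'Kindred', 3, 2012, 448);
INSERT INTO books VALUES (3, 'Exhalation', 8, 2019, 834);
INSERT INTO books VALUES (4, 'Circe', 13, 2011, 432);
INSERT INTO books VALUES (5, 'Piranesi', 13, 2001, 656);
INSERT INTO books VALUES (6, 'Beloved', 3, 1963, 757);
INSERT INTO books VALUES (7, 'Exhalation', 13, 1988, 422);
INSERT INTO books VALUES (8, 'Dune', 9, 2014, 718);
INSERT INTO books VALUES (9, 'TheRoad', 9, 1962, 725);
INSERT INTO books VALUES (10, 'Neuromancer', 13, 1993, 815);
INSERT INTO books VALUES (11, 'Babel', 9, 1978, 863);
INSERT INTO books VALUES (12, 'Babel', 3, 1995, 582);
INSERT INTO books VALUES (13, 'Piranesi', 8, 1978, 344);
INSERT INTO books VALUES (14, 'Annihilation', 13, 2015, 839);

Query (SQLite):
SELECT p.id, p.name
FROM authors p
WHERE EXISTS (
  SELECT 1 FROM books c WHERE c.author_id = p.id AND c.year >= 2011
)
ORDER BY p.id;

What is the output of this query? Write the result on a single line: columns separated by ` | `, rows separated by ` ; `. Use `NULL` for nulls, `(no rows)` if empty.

3 | Uma ; 8 | Jun ; 9 | Noa ; 13 | Gita

For each authors row, check whether any books with matching author_id has year >= 2011.
Keep rows where that is true.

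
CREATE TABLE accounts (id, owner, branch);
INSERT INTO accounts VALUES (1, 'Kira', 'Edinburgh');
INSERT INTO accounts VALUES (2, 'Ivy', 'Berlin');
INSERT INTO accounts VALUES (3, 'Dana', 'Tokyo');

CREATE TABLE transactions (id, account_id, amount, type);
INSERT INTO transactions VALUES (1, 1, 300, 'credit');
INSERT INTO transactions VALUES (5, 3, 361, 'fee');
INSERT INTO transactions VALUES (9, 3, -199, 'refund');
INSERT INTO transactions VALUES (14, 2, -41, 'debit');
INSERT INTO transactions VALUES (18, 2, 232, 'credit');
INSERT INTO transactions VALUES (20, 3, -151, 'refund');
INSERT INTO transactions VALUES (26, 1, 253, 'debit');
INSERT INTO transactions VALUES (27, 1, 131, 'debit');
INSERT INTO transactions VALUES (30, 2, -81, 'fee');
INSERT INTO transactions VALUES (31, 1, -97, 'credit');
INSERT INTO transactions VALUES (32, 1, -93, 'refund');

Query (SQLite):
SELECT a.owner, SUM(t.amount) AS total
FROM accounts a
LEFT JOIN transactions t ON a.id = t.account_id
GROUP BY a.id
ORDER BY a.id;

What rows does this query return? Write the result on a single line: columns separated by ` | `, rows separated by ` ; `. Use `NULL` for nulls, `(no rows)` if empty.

LEFT JOIN keeps every accounts row; unmatched ones get NULL for transactions columns.
Group by accounts.id and compute SUM(t.amount). SUM over an all-NULL group is NULL.
  1: ids {1, 26, 27, 31, 32} → SUM(t.amount)=494
  2: ids {14, 18, 30} → SUM(t.amount)=110
  3: ids {5, 9, 20} → SUM(t.amount)=11

Kira | 494 ; Ivy | 110 ; Dana | 11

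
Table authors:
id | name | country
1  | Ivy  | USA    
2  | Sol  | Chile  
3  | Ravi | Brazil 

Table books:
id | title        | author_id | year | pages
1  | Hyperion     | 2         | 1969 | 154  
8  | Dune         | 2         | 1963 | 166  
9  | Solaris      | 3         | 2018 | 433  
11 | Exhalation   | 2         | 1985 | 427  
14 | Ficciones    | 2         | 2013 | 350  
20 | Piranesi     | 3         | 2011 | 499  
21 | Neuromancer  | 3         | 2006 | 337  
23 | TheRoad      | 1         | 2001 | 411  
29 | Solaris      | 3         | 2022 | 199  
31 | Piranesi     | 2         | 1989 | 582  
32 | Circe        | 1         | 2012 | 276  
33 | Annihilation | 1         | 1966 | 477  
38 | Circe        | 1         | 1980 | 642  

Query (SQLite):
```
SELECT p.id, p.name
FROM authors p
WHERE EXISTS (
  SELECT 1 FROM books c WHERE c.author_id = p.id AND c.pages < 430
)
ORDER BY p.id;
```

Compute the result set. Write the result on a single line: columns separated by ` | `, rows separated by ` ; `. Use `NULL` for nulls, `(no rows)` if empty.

For each authors row, check whether any books with matching author_id has pages < 430.
Keep rows where that is true.

1 | Ivy ; 2 | Sol ; 3 | Ravi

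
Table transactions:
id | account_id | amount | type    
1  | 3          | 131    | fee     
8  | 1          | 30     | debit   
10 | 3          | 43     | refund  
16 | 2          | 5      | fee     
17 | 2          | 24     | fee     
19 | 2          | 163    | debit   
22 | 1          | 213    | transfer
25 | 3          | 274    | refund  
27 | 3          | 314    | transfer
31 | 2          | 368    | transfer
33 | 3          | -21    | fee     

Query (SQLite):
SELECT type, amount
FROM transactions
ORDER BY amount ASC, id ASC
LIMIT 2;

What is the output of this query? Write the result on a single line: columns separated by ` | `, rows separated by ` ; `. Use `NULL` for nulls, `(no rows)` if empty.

fee | -21 ; fee | 5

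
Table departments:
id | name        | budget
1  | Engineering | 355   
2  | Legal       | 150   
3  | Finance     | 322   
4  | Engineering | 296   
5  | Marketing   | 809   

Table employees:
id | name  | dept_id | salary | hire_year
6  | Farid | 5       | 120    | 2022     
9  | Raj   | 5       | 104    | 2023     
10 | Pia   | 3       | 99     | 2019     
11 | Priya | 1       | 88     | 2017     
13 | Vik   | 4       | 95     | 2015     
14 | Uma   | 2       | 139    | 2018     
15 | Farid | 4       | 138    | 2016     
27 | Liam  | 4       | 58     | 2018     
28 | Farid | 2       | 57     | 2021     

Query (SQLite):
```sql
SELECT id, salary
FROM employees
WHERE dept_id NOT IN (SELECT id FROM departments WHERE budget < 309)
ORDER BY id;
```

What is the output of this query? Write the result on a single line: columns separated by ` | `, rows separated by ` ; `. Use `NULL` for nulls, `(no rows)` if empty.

6 | 120 ; 9 | 104 ; 10 | 99 ; 11 | 88

Inner query: departments.id where budget < 309.
Outer: keep employees rows whose dept_id is not in that set.
Inner query → {2, 4}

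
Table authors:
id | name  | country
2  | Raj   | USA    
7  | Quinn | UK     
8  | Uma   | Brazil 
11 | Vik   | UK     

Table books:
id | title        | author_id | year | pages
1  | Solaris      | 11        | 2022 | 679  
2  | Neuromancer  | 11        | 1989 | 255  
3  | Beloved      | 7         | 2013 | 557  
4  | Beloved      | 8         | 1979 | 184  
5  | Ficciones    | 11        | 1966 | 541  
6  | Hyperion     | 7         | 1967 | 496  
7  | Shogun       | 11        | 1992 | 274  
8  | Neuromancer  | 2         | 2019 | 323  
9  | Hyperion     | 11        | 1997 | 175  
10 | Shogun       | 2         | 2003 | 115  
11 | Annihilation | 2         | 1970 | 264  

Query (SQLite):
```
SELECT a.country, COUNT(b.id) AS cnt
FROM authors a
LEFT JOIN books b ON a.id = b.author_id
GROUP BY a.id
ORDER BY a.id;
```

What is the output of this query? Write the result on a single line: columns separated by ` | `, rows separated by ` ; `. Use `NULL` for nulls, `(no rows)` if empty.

USA | 3 ; UK | 2 ; Brazil | 1 ; UK | 5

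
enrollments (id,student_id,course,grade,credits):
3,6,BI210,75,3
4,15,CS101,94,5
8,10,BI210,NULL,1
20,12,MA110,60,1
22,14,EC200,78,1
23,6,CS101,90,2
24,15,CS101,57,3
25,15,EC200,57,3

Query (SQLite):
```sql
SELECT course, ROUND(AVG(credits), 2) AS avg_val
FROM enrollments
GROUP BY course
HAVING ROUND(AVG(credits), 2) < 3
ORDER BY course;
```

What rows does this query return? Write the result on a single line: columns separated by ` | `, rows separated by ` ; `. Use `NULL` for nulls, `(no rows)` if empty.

BI210 | 2 ; EC200 | 2 ; MA110 | 1

Partition enrollments by course; compute ROUND(AVG(credits), 2) within each group.
HAVING: keep groups where ROUND(AVG(credits), 2) < 3.
  BI210: ids {3, 8} → ROUND(AVG(credits), 2)=2
  CS101: ids {4, 23, 24} → ROUND(AVG(credits), 2)=3.33
  EC200: ids {22, 25} → ROUND(AVG(credits), 2)=2
  MA110: ids {20} → ROUND(AVG(credits), 2)=1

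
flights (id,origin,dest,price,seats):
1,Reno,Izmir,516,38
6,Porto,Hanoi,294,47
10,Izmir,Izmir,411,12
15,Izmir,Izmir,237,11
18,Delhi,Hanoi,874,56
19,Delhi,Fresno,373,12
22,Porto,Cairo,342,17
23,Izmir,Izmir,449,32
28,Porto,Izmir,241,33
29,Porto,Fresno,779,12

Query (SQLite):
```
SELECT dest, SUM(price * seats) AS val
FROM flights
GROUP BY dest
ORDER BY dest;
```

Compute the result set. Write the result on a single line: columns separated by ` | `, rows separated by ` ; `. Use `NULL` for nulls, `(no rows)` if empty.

Cairo | 5814 ; Fresno | 13824 ; Hanoi | 62762 ; Izmir | 49468

For each row compute price * seats.
Group by dest; take SUM of the expression per group.
  Cairo: ids {22} → SUM(price * seats)=5814
  Fresno: ids {19, 29} → SUM(price * seats)=13824
  Hanoi: ids {6, 18} → SUM(price * seats)=62762
  Izmir: ids {1, 10, 15, 23, 28} → SUM(price * seats)=49468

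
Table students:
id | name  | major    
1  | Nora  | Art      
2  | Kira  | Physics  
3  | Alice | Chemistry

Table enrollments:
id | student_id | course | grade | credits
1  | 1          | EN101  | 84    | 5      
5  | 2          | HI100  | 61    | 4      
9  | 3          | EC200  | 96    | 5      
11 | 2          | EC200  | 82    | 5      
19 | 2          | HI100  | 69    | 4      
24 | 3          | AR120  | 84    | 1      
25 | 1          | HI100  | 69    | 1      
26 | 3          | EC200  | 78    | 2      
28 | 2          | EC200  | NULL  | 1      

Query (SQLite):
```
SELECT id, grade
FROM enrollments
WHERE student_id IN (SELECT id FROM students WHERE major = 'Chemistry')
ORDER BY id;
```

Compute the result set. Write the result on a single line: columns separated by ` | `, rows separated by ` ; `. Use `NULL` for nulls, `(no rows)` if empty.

9 | 96 ; 24 | 84 ; 26 | 78

Inner query: students.id where major = 'Chemistry'.
Outer: keep enrollments rows whose student_id is in that set.
Inner query → {3}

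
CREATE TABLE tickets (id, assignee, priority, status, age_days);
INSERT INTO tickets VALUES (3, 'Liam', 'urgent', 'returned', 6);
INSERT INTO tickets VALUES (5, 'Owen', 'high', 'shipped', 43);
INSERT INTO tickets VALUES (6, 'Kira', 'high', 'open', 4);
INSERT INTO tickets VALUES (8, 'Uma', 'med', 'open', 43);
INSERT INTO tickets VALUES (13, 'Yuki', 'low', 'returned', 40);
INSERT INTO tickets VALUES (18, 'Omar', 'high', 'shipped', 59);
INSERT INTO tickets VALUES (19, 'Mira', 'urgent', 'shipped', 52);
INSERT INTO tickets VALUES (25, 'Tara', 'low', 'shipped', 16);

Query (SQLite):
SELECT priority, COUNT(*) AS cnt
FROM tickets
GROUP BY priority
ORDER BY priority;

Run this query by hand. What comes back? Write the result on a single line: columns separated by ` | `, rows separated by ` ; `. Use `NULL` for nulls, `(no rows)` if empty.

high | 3 ; low | 2 ; med | 1 ; urgent | 2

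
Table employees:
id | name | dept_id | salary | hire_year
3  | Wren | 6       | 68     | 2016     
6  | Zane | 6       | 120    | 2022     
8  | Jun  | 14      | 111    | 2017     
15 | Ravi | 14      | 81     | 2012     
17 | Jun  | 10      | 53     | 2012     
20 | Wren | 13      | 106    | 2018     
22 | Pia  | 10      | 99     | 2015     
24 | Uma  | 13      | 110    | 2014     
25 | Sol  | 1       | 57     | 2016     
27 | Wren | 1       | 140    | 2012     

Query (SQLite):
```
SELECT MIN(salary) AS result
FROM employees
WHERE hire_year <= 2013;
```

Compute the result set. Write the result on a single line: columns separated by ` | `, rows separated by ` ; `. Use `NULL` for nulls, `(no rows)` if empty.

Rows where hire_year <= 2013 → salary values: [81, 53, 140].
MIN of non-NULL values = 53.

53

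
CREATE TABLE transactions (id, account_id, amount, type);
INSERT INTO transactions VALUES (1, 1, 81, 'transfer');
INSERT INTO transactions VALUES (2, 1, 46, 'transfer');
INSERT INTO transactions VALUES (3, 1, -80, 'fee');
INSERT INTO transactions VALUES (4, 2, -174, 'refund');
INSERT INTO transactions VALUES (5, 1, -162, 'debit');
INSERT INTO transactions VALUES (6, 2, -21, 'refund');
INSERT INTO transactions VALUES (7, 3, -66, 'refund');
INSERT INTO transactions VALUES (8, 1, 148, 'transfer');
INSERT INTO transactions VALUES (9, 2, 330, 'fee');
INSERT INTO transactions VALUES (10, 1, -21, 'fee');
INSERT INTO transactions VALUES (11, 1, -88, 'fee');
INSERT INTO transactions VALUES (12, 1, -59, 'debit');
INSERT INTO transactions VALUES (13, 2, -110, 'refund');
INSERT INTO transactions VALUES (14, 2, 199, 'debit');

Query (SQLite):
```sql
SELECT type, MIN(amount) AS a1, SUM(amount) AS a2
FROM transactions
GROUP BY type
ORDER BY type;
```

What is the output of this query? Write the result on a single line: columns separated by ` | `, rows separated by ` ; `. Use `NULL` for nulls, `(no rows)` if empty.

debit | -162 | -22 ; fee | -88 | 141 ; refund | -174 | -371 ; transfer | 46 | 275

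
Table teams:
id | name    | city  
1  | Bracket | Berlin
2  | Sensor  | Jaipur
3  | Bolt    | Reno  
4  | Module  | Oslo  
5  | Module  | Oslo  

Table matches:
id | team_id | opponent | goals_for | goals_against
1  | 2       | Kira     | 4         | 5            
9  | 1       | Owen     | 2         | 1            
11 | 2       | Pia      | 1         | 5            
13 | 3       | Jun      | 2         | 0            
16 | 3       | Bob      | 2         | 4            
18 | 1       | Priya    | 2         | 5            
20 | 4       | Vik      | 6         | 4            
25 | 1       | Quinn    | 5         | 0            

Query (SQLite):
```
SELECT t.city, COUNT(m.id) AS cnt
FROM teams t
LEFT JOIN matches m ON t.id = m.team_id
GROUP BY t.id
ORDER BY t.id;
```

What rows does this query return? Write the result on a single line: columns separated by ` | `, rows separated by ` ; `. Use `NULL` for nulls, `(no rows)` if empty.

LEFT JOIN keeps every teams row; unmatched ones get NULL for matches columns.
Group by teams.id and compute COUNT(m.id). COUNT(col) of an all-NULL group is 0.
  1: ids {9, 18, 25} → COUNT(m.id)=3
  2: ids {1, 11} → COUNT(m.id)=2
  3: ids {13, 16} → COUNT(m.id)=2
  4: ids {20} → COUNT(m.id)=1
  5: ids {—} → COUNT(m.id)=0

Berlin | 3 ; Jaipur | 2 ; Reno | 2 ; Oslo | 1 ; Oslo | 0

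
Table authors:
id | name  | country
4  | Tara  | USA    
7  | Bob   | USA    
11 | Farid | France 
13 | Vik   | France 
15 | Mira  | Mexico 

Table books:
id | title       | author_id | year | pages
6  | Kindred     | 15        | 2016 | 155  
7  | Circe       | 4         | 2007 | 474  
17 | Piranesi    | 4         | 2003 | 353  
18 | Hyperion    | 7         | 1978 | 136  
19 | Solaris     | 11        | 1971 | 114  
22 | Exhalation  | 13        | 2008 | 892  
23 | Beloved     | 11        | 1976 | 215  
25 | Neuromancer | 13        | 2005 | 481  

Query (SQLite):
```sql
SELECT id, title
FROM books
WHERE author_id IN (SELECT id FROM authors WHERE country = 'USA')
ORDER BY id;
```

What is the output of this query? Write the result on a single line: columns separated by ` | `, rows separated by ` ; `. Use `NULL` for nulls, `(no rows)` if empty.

Inner query: authors.id where country = 'USA'.
Outer: keep books rows whose author_id is in that set.
Inner query → {4, 7}

7 | Circe ; 17 | Piranesi ; 18 | Hyperion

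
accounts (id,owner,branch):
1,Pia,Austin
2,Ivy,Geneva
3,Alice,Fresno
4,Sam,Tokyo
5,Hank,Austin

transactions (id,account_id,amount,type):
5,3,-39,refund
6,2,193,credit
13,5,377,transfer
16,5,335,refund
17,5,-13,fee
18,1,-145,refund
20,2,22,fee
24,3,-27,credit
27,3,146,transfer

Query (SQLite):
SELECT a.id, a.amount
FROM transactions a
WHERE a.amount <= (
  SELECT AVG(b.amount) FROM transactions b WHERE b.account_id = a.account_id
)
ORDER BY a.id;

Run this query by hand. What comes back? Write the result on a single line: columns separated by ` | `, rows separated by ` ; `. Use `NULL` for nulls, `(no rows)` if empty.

5 | -39 ; 17 | -13 ; 18 | -145 ; 20 | 22 ; 24 | -27

For each transactions row a, compute AVG(amount) over rows sharing a.account_id.
Keep row a if a.amount <= that per-group AVG.
  account_id=1: AVG(amount) = -145.0
  account_id=2: AVG(amount) = 107.5
  account_id=3: AVG(amount) = 26.666667
  account_id=5: AVG(amount) = 233.0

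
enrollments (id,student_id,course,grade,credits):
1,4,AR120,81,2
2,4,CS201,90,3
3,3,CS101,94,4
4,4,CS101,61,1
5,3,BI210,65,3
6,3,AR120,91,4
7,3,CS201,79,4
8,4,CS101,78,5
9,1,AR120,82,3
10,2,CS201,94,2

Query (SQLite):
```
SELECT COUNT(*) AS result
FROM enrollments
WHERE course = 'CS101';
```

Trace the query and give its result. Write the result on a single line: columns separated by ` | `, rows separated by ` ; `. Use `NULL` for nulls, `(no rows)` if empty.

Rows where course='CS101' → credits values: [4, 1, 5].
COUNT(*) counts rows → 3.

3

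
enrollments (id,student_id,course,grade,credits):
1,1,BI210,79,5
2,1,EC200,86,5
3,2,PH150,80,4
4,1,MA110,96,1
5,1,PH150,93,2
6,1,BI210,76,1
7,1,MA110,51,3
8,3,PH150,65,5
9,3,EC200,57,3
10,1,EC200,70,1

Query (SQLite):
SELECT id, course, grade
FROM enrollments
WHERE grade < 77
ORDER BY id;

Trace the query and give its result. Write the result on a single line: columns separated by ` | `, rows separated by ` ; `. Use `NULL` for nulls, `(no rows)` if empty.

grade < 77: ids {6, 7, 8, 9, 10}

6 | BI210 | 76 ; 7 | MA110 | 51 ; 8 | PH150 | 65 ; 9 | EC200 | 57 ; 10 | EC200 | 70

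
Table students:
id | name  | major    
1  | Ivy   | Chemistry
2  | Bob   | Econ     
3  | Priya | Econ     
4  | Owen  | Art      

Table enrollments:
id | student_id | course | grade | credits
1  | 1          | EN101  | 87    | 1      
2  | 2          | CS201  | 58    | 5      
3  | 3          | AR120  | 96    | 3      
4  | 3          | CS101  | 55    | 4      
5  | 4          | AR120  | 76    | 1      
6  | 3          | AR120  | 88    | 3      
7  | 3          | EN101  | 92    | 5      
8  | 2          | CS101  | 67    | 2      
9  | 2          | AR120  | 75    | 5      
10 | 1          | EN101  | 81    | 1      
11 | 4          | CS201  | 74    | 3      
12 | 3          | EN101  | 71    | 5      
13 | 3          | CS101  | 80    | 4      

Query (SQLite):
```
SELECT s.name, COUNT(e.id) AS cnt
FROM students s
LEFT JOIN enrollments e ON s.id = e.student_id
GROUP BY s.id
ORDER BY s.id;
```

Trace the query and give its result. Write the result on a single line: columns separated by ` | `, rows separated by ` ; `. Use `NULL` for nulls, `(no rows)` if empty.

Ivy | 2 ; Bob | 3 ; Priya | 6 ; Owen | 2

LEFT JOIN keeps every students row; unmatched ones get NULL for enrollments columns.
Group by students.id and compute COUNT(e.id). COUNT(col) of an all-NULL group is 0.
  1: ids {1, 10} → COUNT(e.id)=2
  2: ids {2, 8, 9} → COUNT(e.id)=3
  3: ids {3, 4, 6, 7, 12, 13} → COUNT(e.id)=6
  4: ids {5, 11} → COUNT(e.id)=2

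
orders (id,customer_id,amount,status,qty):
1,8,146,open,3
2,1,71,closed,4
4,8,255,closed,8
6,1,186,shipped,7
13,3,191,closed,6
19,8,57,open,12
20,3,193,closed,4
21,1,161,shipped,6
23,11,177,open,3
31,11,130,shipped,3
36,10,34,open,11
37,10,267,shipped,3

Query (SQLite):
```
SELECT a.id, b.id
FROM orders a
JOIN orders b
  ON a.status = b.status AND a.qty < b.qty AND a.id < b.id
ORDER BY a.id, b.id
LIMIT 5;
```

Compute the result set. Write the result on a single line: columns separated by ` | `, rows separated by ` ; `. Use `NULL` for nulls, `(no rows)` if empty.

1 | 19 ; 1 | 36 ; 2 | 4 ; 2 | 13 ; 23 | 36

Pairs (a,b) with same status, a.qty < b.qty, a.id < b.id.
status groups: closed:{2,4,13,20} open:{1,19,23,36} shipped:{6,21,31,37}
Ordered by (a.id, b.id); first 5.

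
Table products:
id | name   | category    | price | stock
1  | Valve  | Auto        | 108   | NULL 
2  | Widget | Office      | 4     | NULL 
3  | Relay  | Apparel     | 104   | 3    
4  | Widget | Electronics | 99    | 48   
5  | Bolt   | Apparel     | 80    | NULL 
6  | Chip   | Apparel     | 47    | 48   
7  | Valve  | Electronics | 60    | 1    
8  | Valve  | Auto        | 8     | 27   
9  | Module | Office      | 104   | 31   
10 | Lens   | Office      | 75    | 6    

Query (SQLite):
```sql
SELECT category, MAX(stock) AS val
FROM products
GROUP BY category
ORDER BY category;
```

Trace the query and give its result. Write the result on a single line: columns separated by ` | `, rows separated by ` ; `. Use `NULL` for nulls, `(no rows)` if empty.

Apparel | 48 ; Auto | 27 ; Electronics | 48 ; Office | 31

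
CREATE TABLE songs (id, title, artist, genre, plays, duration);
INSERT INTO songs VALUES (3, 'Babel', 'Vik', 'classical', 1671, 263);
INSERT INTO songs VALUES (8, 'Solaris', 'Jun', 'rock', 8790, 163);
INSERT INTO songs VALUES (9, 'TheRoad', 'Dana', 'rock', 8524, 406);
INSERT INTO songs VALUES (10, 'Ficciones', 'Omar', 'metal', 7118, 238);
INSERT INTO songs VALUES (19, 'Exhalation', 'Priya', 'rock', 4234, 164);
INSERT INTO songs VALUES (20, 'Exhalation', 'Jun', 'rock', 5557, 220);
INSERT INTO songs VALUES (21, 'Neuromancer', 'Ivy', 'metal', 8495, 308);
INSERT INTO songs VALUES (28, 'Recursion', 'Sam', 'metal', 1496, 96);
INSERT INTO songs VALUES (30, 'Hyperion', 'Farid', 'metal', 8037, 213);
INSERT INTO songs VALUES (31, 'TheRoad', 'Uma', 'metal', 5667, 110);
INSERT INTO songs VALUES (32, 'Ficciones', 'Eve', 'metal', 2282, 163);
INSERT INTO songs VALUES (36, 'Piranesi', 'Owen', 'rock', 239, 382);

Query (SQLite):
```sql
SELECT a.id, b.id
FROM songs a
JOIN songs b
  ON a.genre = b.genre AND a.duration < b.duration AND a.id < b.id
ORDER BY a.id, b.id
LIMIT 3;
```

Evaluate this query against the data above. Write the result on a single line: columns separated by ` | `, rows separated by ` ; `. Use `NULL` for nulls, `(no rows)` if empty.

Pairs (a,b) with same genre, a.duration < b.duration, a.id < b.id.
genre groups: classical:{3} metal:{10,21,28,30,31,32} rock:{8,9,19,20,36}
Ordered by (a.id, b.id); first 3.

8 | 9 ; 8 | 19 ; 8 | 20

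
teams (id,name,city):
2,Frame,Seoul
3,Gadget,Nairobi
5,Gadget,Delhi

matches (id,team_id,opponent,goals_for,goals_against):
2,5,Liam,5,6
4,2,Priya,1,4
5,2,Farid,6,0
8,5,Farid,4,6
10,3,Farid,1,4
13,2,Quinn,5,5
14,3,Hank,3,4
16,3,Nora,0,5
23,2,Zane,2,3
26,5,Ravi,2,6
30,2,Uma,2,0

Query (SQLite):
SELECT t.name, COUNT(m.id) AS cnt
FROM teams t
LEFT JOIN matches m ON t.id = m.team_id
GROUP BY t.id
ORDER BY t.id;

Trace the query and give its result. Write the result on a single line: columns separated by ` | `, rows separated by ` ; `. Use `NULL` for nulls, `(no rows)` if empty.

Frame | 5 ; Gadget | 3 ; Gadget | 3

LEFT JOIN keeps every teams row; unmatched ones get NULL for matches columns.
Group by teams.id and compute COUNT(m.id). COUNT(col) of an all-NULL group is 0.
  2: ids {4, 5, 13, 23, 30} → COUNT(m.id)=5
  3: ids {10, 14, 16} → COUNT(m.id)=3
  5: ids {2, 8, 26} → COUNT(m.id)=3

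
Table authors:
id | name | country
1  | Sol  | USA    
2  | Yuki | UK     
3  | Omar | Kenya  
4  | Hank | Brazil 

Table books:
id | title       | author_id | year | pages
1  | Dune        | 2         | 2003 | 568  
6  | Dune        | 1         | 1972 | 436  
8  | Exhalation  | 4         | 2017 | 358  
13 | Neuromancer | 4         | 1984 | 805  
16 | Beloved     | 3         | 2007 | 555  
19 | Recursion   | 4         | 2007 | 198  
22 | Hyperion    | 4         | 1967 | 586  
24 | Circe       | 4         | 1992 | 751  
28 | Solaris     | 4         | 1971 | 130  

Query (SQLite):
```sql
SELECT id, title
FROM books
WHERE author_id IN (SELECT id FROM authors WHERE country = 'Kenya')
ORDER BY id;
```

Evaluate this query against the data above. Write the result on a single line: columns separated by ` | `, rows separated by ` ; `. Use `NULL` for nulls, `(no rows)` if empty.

Inner query: authors.id where country = 'Kenya'.
Outer: keep books rows whose author_id is in that set.
Inner query → {3}

16 | Beloved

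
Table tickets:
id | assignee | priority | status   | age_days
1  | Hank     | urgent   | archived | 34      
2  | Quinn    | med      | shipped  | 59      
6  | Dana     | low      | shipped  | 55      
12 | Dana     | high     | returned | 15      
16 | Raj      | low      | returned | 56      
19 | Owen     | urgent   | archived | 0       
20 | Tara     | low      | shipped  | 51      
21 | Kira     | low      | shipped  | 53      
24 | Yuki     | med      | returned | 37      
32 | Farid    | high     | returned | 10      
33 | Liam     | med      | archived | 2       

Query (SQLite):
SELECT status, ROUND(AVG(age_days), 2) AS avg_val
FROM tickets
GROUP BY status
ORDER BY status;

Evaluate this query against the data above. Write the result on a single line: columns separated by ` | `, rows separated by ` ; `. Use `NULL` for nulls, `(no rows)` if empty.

archived | 12 ; returned | 29.5 ; shipped | 54.5

Partition tickets by status; compute ROUND(AVG(age_days), 2) within each group.
  archived: ids {1, 19, 33} → ROUND(AVG(age_days), 2)=12
  returned: ids {12, 16, 24, 32} → ROUND(AVG(age_days), 2)=29.5
  shipped: ids {2, 6, 20, 21} → ROUND(AVG(age_days), 2)=54.5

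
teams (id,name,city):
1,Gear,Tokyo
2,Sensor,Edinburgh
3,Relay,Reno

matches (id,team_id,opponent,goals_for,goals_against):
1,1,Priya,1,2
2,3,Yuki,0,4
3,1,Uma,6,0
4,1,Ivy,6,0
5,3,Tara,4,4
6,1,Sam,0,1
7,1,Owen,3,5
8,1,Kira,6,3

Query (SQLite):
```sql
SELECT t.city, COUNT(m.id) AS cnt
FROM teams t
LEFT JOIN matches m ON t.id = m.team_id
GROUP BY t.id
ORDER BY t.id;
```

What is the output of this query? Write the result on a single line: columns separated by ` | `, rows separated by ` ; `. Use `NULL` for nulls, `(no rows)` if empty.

Tokyo | 6 ; Edinburgh | 0 ; Reno | 2

LEFT JOIN keeps every teams row; unmatched ones get NULL for matches columns.
Group by teams.id and compute COUNT(m.id). COUNT(col) of an all-NULL group is 0.
  1: ids {1, 3, 4, 6, 7, 8} → COUNT(m.id)=6
  2: ids {—} → COUNT(m.id)=0
  3: ids {2, 5} → COUNT(m.id)=2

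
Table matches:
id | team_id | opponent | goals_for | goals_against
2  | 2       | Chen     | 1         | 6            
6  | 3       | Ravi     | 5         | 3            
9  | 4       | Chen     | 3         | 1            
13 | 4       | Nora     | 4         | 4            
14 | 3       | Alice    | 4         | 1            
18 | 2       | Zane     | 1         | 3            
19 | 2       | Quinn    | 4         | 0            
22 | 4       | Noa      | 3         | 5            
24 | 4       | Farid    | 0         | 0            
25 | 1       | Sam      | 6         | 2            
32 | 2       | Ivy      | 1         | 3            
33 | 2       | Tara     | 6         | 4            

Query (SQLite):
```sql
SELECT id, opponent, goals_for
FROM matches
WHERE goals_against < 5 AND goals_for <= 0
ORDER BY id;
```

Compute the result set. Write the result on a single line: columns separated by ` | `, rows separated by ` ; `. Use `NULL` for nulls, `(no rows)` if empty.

24 | Farid | 0

goals_against < 5: ids {6, 9, 13, 14, 18, 19, 24, 25, 32, 33}
goals_for <= 0: ids {24}
Combine with AND.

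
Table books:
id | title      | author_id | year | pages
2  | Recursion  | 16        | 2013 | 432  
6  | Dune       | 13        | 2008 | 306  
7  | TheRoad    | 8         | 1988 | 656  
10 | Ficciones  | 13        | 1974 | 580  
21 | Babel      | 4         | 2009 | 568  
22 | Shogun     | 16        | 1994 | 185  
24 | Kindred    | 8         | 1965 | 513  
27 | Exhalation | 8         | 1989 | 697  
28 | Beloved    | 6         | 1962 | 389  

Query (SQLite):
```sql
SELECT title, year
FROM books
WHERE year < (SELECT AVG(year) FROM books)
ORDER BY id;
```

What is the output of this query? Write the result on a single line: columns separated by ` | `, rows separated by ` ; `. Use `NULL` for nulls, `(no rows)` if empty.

TheRoad | 1988 ; Ficciones | 1974 ; Kindred | 1965 ; Exhalation | 1989 ; Beloved | 1962

Scalar subquery: AVG(year) over all books rows = 1989.111111 (≈; comparison uses full precision).
Keep rows where year < that value.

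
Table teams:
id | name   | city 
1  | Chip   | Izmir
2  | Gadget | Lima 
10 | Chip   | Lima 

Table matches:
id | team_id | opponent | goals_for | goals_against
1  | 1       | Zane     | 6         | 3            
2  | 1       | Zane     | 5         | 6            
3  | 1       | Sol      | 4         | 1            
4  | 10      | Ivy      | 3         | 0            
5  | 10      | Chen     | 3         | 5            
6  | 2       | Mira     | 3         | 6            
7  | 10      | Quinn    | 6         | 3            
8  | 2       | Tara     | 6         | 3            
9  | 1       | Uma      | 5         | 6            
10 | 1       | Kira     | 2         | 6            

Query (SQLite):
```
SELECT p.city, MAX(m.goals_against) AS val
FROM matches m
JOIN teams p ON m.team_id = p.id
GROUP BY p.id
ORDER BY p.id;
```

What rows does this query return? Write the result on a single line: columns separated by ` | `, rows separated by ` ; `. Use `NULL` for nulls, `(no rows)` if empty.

Join each matches row to its teams via team_id.
Group joined rows by teams.id; compute MAX(m.goals_against) per group.
  1: ids {1, 2, 3, 9, 10} → MAX(m.goals_against)=6
  2: ids {6, 8} → MAX(m.goals_against)=6
  10: ids {4, 5, 7} → MAX(m.goals_against)=5

Izmir | 6 ; Lima | 6 ; Lima | 5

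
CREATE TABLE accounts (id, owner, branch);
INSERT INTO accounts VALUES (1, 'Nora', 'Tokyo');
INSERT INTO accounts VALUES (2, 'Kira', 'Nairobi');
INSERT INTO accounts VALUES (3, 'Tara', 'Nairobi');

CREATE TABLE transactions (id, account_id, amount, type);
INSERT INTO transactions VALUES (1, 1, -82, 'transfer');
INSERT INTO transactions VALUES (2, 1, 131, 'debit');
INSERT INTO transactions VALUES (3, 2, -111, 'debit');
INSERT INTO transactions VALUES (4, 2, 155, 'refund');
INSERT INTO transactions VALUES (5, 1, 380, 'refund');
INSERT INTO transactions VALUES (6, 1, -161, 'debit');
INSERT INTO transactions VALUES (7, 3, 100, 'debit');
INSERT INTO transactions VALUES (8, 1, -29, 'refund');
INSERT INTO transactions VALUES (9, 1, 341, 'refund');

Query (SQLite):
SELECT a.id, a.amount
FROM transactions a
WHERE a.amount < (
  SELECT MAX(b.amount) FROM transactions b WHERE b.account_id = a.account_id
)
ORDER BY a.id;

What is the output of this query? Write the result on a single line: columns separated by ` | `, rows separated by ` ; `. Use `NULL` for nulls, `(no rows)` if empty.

For each transactions row a, compute MAX(amount) over rows sharing a.account_id.
Keep row a if a.amount < that per-group MAX.
  account_id=1: MAX(amount) = 380
  account_id=2: MAX(amount) = 155
  account_id=3: MAX(amount) = 100

1 | -82 ; 2 | 131 ; 3 | -111 ; 6 | -161 ; 8 | -29 ; 9 | 341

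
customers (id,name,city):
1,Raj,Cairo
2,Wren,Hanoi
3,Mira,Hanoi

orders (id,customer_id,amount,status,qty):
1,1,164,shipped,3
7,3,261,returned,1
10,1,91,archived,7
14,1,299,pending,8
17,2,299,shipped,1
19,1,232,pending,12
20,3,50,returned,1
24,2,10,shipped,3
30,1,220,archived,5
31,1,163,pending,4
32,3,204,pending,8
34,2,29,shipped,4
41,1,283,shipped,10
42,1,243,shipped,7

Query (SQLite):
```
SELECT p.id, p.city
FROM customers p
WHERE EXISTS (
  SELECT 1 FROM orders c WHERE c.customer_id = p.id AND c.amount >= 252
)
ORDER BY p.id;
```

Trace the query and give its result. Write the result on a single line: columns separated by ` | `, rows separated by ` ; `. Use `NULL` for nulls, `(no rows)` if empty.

1 | Cairo ; 2 | Hanoi ; 3 | Hanoi

For each customers row, check whether any orders with matching customer_id has amount >= 252.
Keep rows where that is true.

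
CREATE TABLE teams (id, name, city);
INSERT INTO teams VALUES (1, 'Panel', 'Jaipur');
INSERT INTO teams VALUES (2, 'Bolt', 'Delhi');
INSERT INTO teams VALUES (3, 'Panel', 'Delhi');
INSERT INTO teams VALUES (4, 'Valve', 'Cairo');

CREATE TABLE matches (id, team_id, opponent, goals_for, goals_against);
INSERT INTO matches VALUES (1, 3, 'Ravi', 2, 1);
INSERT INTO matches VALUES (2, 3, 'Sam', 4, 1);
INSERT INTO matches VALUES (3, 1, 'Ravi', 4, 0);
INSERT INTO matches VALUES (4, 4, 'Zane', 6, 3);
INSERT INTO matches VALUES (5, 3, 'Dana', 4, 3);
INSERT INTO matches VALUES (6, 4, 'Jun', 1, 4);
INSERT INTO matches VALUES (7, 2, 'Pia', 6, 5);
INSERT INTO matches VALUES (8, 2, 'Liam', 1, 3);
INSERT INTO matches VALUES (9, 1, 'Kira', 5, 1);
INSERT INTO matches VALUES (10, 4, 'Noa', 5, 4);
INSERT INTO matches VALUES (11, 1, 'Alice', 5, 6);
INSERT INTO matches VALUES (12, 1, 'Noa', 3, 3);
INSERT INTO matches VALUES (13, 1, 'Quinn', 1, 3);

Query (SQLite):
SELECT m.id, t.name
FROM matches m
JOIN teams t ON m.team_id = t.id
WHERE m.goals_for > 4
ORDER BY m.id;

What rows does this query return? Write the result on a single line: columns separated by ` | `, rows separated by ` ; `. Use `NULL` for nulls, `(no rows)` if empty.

4 | Valve ; 7 | Bolt ; 9 | Panel ; 10 | Valve ; 11 | Panel

Each matches row matches the teams row where team_id = teams.id.
Then keep rows with m.goals_for > 4.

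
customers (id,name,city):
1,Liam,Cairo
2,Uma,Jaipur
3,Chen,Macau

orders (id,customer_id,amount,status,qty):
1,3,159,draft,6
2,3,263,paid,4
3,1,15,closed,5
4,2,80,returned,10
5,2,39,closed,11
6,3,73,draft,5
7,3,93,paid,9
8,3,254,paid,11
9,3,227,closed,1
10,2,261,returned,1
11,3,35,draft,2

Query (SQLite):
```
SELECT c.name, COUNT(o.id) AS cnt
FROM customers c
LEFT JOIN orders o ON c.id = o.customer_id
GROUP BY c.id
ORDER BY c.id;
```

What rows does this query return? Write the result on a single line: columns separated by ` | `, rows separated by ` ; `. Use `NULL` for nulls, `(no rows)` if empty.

Liam | 1 ; Uma | 3 ; Chen | 7

LEFT JOIN keeps every customers row; unmatched ones get NULL for orders columns.
Group by customers.id and compute COUNT(o.id). COUNT(col) of an all-NULL group is 0.
  1: ids {3} → COUNT(o.id)=1
  2: ids {4, 5, 10} → COUNT(o.id)=3
  3: ids {1, 2, 6, 7, 8, 9, 11} → COUNT(o.id)=7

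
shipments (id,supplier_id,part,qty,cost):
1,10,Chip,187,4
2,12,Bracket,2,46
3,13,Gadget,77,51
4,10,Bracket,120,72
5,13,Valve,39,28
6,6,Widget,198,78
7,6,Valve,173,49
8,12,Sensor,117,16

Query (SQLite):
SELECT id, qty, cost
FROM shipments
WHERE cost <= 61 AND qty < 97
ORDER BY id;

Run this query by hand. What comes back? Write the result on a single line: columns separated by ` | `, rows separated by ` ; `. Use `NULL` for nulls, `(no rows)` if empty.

2 | 2 | 46 ; 3 | 77 | 51 ; 5 | 39 | 28

cost <= 61: ids {1, 2, 3, 5, 7, 8}
qty < 97: ids {2, 3, 5}
Combine with AND.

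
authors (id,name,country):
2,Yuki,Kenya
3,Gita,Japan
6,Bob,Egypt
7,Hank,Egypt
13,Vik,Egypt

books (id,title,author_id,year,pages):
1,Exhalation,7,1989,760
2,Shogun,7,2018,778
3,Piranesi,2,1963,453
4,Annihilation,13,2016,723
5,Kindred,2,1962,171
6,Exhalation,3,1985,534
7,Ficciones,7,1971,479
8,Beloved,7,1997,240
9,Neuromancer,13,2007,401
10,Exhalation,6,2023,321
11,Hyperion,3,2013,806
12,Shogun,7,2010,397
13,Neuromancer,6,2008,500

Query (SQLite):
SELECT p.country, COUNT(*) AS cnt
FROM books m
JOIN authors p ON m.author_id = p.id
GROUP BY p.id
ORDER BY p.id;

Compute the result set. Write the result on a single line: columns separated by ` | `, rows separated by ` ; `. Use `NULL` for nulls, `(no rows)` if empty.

Join each books row to its authors via author_id.
Group joined rows by authors.id; compute COUNT(*) per group.
  2: ids {3, 5} → COUNT(*)=2
  3: ids {6, 11} → COUNT(*)=2
  6: ids {10, 13} → COUNT(*)=2
  7: ids {1, 2, 7, 8, 12} → COUNT(*)=5
  13: ids {4, 9} → COUNT(*)=2

Kenya | 2 ; Japan | 2 ; Egypt | 2 ; Egypt | 5 ; Egypt | 2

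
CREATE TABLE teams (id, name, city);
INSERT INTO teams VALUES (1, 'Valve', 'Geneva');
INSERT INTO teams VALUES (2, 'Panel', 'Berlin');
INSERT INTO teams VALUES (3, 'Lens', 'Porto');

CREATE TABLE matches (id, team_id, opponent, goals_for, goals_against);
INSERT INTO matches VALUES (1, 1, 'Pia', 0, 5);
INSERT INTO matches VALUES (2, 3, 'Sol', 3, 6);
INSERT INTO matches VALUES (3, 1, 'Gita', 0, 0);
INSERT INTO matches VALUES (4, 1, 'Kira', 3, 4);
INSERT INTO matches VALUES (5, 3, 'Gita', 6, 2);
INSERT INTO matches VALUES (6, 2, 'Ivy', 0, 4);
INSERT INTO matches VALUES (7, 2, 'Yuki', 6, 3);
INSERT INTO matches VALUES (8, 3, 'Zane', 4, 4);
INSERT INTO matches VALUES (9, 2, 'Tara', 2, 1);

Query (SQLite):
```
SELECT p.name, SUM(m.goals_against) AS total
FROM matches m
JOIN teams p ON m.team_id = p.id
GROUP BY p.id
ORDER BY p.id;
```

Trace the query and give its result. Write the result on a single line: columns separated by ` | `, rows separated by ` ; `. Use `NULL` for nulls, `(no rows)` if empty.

Valve | 9 ; Panel | 8 ; Lens | 12

Join each matches row to its teams via team_id.
Group joined rows by teams.id; compute SUM(m.goals_against) per group.
  1: ids {1, 3, 4} → SUM(m.goals_against)=9
  2: ids {6, 7, 9} → SUM(m.goals_against)=8
  3: ids {2, 5, 8} → SUM(m.goals_against)=12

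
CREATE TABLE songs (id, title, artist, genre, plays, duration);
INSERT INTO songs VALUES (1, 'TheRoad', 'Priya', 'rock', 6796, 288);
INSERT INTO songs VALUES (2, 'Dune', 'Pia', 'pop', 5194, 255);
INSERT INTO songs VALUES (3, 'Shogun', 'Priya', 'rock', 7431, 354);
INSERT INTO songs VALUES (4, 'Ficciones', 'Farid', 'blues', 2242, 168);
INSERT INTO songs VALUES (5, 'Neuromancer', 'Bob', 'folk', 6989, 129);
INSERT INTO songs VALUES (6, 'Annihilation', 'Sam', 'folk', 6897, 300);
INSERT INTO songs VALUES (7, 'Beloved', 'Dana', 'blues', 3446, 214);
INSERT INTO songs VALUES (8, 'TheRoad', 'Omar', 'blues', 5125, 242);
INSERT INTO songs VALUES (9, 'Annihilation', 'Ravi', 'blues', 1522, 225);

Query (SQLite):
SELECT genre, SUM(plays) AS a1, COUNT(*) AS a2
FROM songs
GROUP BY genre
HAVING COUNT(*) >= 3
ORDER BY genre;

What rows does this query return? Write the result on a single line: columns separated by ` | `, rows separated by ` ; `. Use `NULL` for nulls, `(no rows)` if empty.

Group songs by genre.
Per group compute: SUM(plays), COUNT(*).
HAVING: drop groups with fewer than 3 rows.
  blues: ids {4, 7, 8, 9} → SUM(plays)=12335, COUNT(*)=4
  folk: ids {5, 6} → SUM(plays)=13886, COUNT(*)=2
  pop: ids {2} → SUM(plays)=5194, COUNT(*)=1
  rock: ids {1, 3} → SUM(plays)=14227, COUNT(*)=2

blues | 12335 | 4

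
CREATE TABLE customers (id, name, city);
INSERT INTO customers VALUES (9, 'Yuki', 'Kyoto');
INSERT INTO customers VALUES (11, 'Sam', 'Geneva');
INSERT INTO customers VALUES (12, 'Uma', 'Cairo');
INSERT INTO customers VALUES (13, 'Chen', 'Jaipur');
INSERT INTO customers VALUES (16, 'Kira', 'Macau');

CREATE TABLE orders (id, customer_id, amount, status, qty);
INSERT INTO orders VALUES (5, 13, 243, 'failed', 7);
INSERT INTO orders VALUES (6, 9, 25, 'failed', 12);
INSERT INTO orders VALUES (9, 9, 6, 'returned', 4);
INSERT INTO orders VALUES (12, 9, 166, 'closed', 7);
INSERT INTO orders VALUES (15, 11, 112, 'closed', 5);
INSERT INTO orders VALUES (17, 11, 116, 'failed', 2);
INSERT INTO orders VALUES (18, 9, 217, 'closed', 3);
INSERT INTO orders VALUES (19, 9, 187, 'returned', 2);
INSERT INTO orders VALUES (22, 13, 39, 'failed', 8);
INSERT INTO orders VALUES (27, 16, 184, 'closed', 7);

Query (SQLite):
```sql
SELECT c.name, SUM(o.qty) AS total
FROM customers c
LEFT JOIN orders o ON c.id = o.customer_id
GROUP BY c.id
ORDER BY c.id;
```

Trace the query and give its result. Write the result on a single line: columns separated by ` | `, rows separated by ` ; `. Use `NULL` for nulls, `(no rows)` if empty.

Yuki | 28 ; Sam | 7 ; Uma | NULL ; Chen | 15 ; Kira | 7

LEFT JOIN keeps every customers row; unmatched ones get NULL for orders columns.
Group by customers.id and compute SUM(o.qty). SUM over an all-NULL group is NULL.
  9: ids {6, 9, 12, 18, 19} → SUM(o.qty)=28
  11: ids {15, 17} → SUM(o.qty)=7
  12: ids {—} → SUM(o.qty)=NULL
  13: ids {5, 22} → SUM(o.qty)=15
  16: ids {27} → SUM(o.qty)=7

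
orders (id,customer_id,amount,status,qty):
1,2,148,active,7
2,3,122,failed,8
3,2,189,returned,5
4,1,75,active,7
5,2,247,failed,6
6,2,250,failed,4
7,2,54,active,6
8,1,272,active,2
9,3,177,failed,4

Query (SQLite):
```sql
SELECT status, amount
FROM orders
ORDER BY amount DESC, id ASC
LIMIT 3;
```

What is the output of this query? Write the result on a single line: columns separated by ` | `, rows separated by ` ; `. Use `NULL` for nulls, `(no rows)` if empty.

active | 272 ; failed | 250 ; failed | 247

Sort by amount desc, tiebreak id asc: (272, id=8), (250, id=6), (247, id=5), (189, id=3), (177, id=9), (148, id=1) …. Take first 3.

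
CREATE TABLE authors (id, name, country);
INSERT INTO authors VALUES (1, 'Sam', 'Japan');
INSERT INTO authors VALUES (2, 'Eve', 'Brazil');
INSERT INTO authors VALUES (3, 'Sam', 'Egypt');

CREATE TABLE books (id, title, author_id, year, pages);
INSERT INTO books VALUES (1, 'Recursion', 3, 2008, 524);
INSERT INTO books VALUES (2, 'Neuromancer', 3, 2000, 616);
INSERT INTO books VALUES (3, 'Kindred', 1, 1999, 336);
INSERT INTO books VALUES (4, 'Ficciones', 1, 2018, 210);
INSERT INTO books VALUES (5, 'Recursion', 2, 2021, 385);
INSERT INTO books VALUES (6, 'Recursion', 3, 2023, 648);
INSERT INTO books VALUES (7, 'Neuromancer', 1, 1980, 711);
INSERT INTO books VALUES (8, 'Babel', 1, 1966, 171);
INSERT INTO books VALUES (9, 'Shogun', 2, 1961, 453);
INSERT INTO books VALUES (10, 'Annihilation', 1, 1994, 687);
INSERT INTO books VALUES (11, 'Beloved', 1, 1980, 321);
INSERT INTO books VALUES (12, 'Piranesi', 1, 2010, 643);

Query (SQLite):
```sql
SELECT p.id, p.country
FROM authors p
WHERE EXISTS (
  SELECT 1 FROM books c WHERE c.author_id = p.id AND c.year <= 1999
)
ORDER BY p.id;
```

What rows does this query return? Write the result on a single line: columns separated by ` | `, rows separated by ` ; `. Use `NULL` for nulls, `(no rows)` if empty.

1 | Japan ; 2 | Brazil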